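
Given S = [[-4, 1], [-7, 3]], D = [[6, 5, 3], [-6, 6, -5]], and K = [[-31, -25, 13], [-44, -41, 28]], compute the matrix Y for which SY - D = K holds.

SY = K + D = [[-25, -20, 16], [-50, -35, 23]].
Since S multiplies Y on the left, Y = S⁻¹(K + D).
S has determinant -5; S⁻¹ = [[-3/5, 1/5], [-7/5, 4/5]].
Y = S⁻¹(K + D) = [[5, 5, -5], [-5, 0, -4]].

Y = [[5, 5, -5], [-5, 0, -4]]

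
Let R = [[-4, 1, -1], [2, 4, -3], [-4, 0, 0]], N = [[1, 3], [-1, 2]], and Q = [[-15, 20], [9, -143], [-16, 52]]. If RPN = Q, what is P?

Isolating P: multiply by R⁻¹ from the left and N⁻¹ from the right, so P = R⁻¹QN⁻¹.
det R = -4; the adjugate gives R⁻¹ = [[0, 0, -1/4], [-3, 1, 7/2], [-4, 1, 9/2]].
det N = 5, so N⁻¹ = [[2/5, -3/5], [1/5, 1/5]].
R⁻¹Q = [[4, -13], [-2, -21], [-3, 11]].
P = (R⁻¹Q)N⁻¹ = [[-1, -5], [-5, -3], [1, 4]].

P = [[-1, -5], [-5, -3], [1, 4]]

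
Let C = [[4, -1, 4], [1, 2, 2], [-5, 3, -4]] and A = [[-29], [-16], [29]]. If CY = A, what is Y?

Left-multiplying both sides by C⁻¹ gives Y = C⁻¹A.
det C = 2, so C⁻¹ = [[-7, 4, -5], [-3, 2, -2], [13/2, -7/2, 9/2]].
Y = C⁻¹A = [[-7, 4, -5], [-3, 2, -2], [13/2, -7/2, 9/2]] · [[-29], [-16], [29]] = [[-6], [-3], [-2]].

Y = [[-6], [-3], [-2]]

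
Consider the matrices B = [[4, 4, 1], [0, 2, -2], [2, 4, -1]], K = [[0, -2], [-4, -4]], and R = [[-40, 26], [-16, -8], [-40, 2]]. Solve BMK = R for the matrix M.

M = [[-5, -2], [-3, 4], [-1, 2]]

M = B⁻¹RK⁻¹ (apply B⁻¹ on the left and K⁻¹ on the right).
B has determinant 4; B⁻¹ = [[3/2, 2, -5/2], [-1, -3/2, 2], [-1, -2, 2]].
det K = -8, so K⁻¹ = [[1/2, -1/4], [-1/2, 0]].
B⁻¹R = [[8, 18], [-16, -10], [-8, -6]].
M = (B⁻¹R)K⁻¹ = [[-5, -2], [-3, 4], [-1, 2]].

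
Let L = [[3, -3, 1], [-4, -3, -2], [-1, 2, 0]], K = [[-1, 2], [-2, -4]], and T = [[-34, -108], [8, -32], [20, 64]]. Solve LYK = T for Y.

Y = L⁻¹TK⁻¹ (apply L⁻¹ on the left and K⁻¹ on the right).
L has determinant -5; L⁻¹ = [[-4/5, -2/5, -9/5], [-2/5, -1/5, -2/5], [11/5, 3/5, 21/5]].
det K = 8, so K⁻¹ = [[-1/2, -1/4], [1/4, -1/8]].
L⁻¹T = [[-12, -16], [4, 24], [14, 12]].
Y = (L⁻¹T)K⁻¹ = [[2, 5], [4, -4], [-4, -5]].

Y = [[2, 5], [4, -4], [-4, -5]]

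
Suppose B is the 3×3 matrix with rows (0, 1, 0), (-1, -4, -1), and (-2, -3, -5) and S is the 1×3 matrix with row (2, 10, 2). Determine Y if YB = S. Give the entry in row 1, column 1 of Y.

2

Since B sits to the right of Y, Y = SB⁻¹.
det B = -3, so B⁻¹ = [[-17/3, -5/3, 1/3], [1, 0, 0], [5/3, 2/3, -1/3]].
Y = SB⁻¹ = [[2, 10, 2]] · [[-17/3, -5/3, 1/3], [1, 0, 0], [5/3, 2/3, -1/3]] = [[2, -2, 0]].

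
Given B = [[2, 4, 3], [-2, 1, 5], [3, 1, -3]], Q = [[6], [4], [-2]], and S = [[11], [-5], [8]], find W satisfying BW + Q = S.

BW = S − Q = [[5], [-9], [10]].
Since B multiplies W on the left, W = B⁻¹(S − Q).
B has determinant 5; B⁻¹ = [[-8/5, 3, 17/5], [9/5, -3, -16/5], [-1, 2, 2]].
W = B⁻¹(S − Q) = [[-1], [4], [-3]].

W = [[-1], [4], [-3]]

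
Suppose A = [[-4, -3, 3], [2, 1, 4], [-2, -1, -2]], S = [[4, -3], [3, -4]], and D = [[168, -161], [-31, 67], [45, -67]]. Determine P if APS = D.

Isolating P: multiply by A⁻¹ from the left and S⁻¹ from the right, so P = A⁻¹DS⁻¹.
det A = 4; the adjugate gives A⁻¹ = [[1/2, -9/4, -15/4], [-1, 7/2, 11/2], [0, 1/2, 1/2]].
S has determinant -7; S⁻¹ = [[4/7, -3/7], [3/7, -4/7]].
A⁻¹D = [[-15, 20], [-29, 27], [7, 0]].
P = (A⁻¹D)S⁻¹ = [[0, -5], [-5, -3], [4, -3]].

P = [[0, -5], [-5, -3], [4, -3]]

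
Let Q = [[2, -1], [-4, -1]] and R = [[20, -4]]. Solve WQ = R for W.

W = [[6, -2]]

Right-multiplying both sides by Q⁻¹ gives W = RQ⁻¹.
det Q = -6, so Q⁻¹ = [[1/6, -1/6], [-2/3, -1/3]].
W = RQ⁻¹ = [[20, -4]] · [[1/6, -1/6], [-2/3, -1/3]] = [[6, -2]].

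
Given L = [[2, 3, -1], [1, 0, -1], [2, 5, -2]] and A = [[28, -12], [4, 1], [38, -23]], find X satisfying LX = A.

X = [[6, 2], [6, -5], [2, 1]]

Since L multiplies X on the left, X = L⁻¹A.
L has determinant 5; L⁻¹ = [[1, 1/5, -3/5], [0, -2/5, 1/5], [1, -4/5, -3/5]].
X = L⁻¹A = [[1, 1/5, -3/5], [0, -2/5, 1/5], [1, -4/5, -3/5]] · [[28, -12], [4, 1], [38, -23]] = [[6, 2], [6, -5], [2, 1]].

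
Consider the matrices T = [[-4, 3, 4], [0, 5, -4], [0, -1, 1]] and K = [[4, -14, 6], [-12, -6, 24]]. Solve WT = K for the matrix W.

W = [[-1, -1, 6], [3, -3, 0]]

Right-multiplying both sides by T⁻¹ gives W = KT⁻¹.
T has determinant -4; T⁻¹ = [[-1/4, 7/4, 8], [0, 1, 4], [0, 1, 5]].
W = KT⁻¹ = [[4, -14, 6], [-12, -6, 24]] · [[-1/4, 7/4, 8], [0, 1, 4], [0, 1, 5]] = [[-1, -1, 6], [3, -3, 0]].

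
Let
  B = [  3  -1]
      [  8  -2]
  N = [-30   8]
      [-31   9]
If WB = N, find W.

B is on the right of W, so right-multiply by B⁻¹: W = NB⁻¹.
det B = 2; the adjugate gives B⁻¹ = [[-1, 1/2], [-4, 3/2]].
W = NB⁻¹ = [[-30, 8], [-31, 9]] · [[-1, 1/2], [-4, 3/2]] = [[-2, -3], [-5, -2]].

W = [[-2, -3], [-5, -2]]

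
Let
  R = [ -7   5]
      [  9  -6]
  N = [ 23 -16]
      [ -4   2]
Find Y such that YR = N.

Right-multiplying both sides by R⁻¹ gives Y = NR⁻¹.
R has determinant -3; R⁻¹ = [[2, 5/3], [3, 7/3]].
Y = NR⁻¹ = [[23, -16], [-4, 2]] · [[2, 5/3], [3, 7/3]] = [[-2, 1], [-2, -2]].

Y = [[-2, 1], [-2, -2]]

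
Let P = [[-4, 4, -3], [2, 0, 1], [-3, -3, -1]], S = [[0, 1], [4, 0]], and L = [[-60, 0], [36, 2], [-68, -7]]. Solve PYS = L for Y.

Y = P⁻¹LS⁻¹ (apply P⁻¹ on the left and S⁻¹ on the right).
P has determinant 2; P⁻¹ = [[3/2, 13/2, 2], [-1/2, -5/2, -1], [-3, -12, -4]].
S has determinant -4; S⁻¹ = [[0, 1/4], [1, 0]].
P⁻¹L = [[8, -1], [8, 2], [20, 4]].
Y = (P⁻¹L)S⁻¹ = [[-1, 2], [2, 2], [4, 5]].

Y = [[-1, 2], [2, 2], [4, 5]]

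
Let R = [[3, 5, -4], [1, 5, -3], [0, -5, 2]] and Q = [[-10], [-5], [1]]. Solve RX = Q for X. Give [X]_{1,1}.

Since R multiplies X on the left, X = R⁻¹Q.
det R = -5, so R⁻¹ = [[1, -2, -1], [2/5, -6/5, -1], [1, -3, -2]].
X = R⁻¹Q = [[1, -2, -1], [2/5, -6/5, -1], [1, -3, -2]] · [[-10], [-5], [1]] = [[-1], [1], [3]].

-1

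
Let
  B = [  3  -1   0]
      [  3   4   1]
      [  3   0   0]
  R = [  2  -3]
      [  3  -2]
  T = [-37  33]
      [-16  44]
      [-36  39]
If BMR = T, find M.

Isolating M: multiply by B⁻¹ from the left and R⁻¹ from the right, so M = B⁻¹TR⁻¹.
det B = -3, so B⁻¹ = [[0, 0, 1/3], [-1, 0, 1], [4, 1, -5]].
R has determinant 5; R⁻¹ = [[-2/5, 3/5], [-3/5, 2/5]].
B⁻¹T = [[-12, 13], [1, 6], [16, -19]].
M = (B⁻¹T)R⁻¹ = [[-3, -2], [-4, 3], [5, 2]].

M = [[-3, -2], [-4, 3], [5, 2]]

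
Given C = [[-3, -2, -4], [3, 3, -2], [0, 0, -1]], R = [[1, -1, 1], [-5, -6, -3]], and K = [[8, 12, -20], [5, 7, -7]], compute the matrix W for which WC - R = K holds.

W = [[2, 5, 1], [1, 1, 4]]

WC = K + R = [[9, 11, -19], [0, 1, -10]].
Since C sits to the right of W, W = (K + R)C⁻¹.
det C = 3; the adjugate gives C⁻¹ = [[-1, -2/3, 16/3], [1, 1, -6], [0, 0, -1]].
W = (K + R)C⁻¹ = [[2, 5, 1], [1, 1, 4]].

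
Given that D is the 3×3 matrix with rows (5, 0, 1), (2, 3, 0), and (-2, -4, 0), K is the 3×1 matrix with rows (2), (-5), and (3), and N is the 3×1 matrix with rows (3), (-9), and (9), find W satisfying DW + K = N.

W = [[1], [-2], [-4]]

DW = N − K = [[1], [-4], [6]].
Since D multiplies W on the left, W = D⁻¹(N − K).
det D = -2; the adjugate gives D⁻¹ = [[0, 2, 3/2], [0, -1, -1], [1, -10, -15/2]].
W = D⁻¹(N − K) = [[1], [-2], [-4]].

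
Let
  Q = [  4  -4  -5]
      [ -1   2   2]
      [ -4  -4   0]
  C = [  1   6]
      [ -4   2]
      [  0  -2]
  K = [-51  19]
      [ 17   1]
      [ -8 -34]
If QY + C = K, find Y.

QY = K − C = [[-52, 13], [21, -1], [-8, -32]].
Left-multiplying both sides by Q⁻¹ gives Y = Q⁻¹(K − C).
det Q = 4, so Q⁻¹ = [[2, 5, 1/2], [-2, -5, -3/4], [3, 8, 1]].
Y = Q⁻¹(K − C) = [[-3, 5], [5, 3], [4, -1]].

Y = [[-3, 5], [5, 3], [4, -1]]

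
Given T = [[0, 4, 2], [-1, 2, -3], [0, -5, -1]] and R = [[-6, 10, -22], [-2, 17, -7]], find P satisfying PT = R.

P = [[-3, 6, -2], [-3, 2, -5]]

Since T sits to the right of P, P = RT⁻¹.
T has determinant 6; T⁻¹ = [[-17/6, -1, -8/3], [-1/6, 0, -1/3], [5/6, 0, 2/3]].
P = RT⁻¹ = [[-6, 10, -22], [-2, 17, -7]] · [[-17/6, -1, -8/3], [-1/6, 0, -1/3], [5/6, 0, 2/3]] = [[-3, 6, -2], [-3, 2, -5]].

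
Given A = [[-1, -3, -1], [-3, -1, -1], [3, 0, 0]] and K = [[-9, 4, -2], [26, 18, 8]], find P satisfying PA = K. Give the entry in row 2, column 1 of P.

-5

A is on the right of P, so right-multiply by A⁻¹: P = KA⁻¹.
A has determinant 6; A⁻¹ = [[0, 0, 1/3], [-1/2, 1/2, 1/3], [1/2, -3/2, -4/3]].
P = KA⁻¹ = [[-9, 4, -2], [26, 18, 8]] · [[0, 0, 1/3], [-1/2, 1/2, 1/3], [1/2, -3/2, -4/3]] = [[-3, 5, 1], [-5, -3, 4]].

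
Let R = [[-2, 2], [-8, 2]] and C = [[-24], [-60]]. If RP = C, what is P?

Left-multiplying both sides by R⁻¹ gives P = R⁻¹C.
det R = 12; the adjugate gives R⁻¹ = [[1/6, -1/6], [2/3, -1/6]].
P = R⁻¹C = [[1/6, -1/6], [2/3, -1/6]] · [[-24], [-60]] = [[6], [-6]].

P = [[6], [-6]]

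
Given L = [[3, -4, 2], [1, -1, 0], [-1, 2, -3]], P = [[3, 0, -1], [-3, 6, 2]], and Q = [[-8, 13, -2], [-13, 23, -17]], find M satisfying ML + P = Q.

M = [[-5, 1, -3], [-2, 1, 5]]

ML = Q − P = [[-11, 13, -1], [-10, 17, -19]].
Since L sits to the right of M, M = (Q − P)L⁻¹.
det L = -1; the adjugate gives L⁻¹ = [[-3, 8, -2], [-3, 7, -2], [-1, 2, -1]].
M = (Q − P)L⁻¹ = [[-5, 1, -3], [-2, 1, 5]].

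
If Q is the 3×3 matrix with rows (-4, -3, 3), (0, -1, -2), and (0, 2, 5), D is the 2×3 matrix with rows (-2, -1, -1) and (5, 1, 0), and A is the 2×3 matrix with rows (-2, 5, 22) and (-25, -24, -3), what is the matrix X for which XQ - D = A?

XQ = A + D = [[-4, 4, 21], [-20, -23, -3]].
Right-multiplying both sides by Q⁻¹ gives X = (A + D)Q⁻¹.
det Q = 4; the adjugate gives Q⁻¹ = [[-1/4, 21/4, 9/4], [0, -5, -2], [0, 2, 1]].
X = (A + D)Q⁻¹ = [[1, 1, 4], [5, 4, -2]].

X = [[1, 1, 4], [5, 4, -2]]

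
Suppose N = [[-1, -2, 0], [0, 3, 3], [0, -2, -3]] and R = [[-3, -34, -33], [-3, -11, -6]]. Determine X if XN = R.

Right-multiplying both sides by N⁻¹ gives X = RN⁻¹.
N has determinant 3; N⁻¹ = [[-1, -2, -2], [0, 1, 1], [0, -2/3, -1]].
X = RN⁻¹ = [[-3, -34, -33], [-3, -11, -6]] · [[-1, -2, -2], [0, 1, 1], [0, -2/3, -1]] = [[3, -6, 5], [3, -1, 1]].

X = [[3, -6, 5], [3, -1, 1]]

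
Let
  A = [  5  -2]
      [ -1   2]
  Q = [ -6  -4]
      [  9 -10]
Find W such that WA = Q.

W = [[-2, -4], [1, -4]]

Right-multiplying both sides by A⁻¹ gives W = QA⁻¹.
det A = 8; the adjugate gives A⁻¹ = [[1/4, 1/4], [1/8, 5/8]].
W = QA⁻¹ = [[-6, -4], [9, -10]] · [[1/4, 1/4], [1/8, 5/8]] = [[-2, -4], [1, -4]].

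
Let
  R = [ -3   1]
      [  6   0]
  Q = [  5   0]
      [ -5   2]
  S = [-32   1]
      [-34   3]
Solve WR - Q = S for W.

W = [[1, -4], [5, -4]]

WR = S + Q = [[-27, 1], [-39, 5]].
Right-multiplying both sides by R⁻¹ gives W = (S + Q)R⁻¹.
R has determinant -6; R⁻¹ = [[0, 1/6], [1, 1/2]].
W = (S + Q)R⁻¹ = [[1, -4], [5, -4]].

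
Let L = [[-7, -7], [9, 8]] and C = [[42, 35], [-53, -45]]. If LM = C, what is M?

Left-multiplying both sides by L⁻¹ gives M = L⁻¹C.
det L = 7, so L⁻¹ = [[8/7, 1], [-9/7, -1]].
M = L⁻¹C = [[8/7, 1], [-9/7, -1]] · [[42, 35], [-53, -45]] = [[-5, -5], [-1, 0]].

M = [[-5, -5], [-1, 0]]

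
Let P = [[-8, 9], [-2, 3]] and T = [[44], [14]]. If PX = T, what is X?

Left-multiplying both sides by P⁻¹ gives X = P⁻¹T.
P has determinant -6; P⁻¹ = [[-1/2, 3/2], [-1/3, 4/3]].
X = P⁻¹T = [[-1/2, 3/2], [-1/3, 4/3]] · [[44], [14]] = [[-1], [4]].

X = [[-1], [4]]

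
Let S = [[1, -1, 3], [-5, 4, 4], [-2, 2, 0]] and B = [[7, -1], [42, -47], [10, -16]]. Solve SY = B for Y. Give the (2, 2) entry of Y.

S is on the left of Y, so left-multiply by S⁻¹: Y = S⁻¹B.
S has determinant -6; S⁻¹ = [[4/3, -1, 8/3], [4/3, -1, 19/6], [1/3, 0, 1/6]].
Y = S⁻¹B = [[4/3, -1, 8/3], [4/3, -1, 19/6], [1/3, 0, 1/6]] · [[7, -1], [42, -47], [10, -16]] = [[-6, 3], [-1, -5], [4, -3]].

-5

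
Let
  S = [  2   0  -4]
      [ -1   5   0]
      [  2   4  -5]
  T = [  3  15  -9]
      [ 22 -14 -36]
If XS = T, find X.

Since S sits to the right of X, X = TS⁻¹.
det S = 6, so S⁻¹ = [[-25/6, -8/3, 10/3], [-5/6, -1/3, 2/3], [-7/3, -4/3, 5/3]].
X = TS⁻¹ = [[3, 15, -9], [22, -14, -36]] · [[-25/6, -8/3, 10/3], [-5/6, -1/3, 2/3], [-7/3, -4/3, 5/3]] = [[-4, -1, 5], [4, -6, 4]].

X = [[-4, -1, 5], [4, -6, 4]]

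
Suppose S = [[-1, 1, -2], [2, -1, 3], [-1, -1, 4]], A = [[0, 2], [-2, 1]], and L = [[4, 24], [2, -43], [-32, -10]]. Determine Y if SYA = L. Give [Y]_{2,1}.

Y = S⁻¹LA⁻¹ (apply S⁻¹ on the left and A⁻¹ on the right).
det S = -4, so S⁻¹ = [[1/4, 1/2, -1/4], [11/4, 3/2, 1/4], [3/4, 1/2, 1/4]].
det A = 4, so A⁻¹ = [[1/4, -1/2], [1/2, 0]].
S⁻¹L = [[10, -13], [6, -1], [-4, -6]].
Y = (S⁻¹L)A⁻¹ = [[-4, -5], [1, -3], [-4, 2]].

1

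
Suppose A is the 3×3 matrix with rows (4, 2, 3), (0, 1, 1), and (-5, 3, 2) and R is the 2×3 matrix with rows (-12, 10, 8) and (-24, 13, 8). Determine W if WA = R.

W = [[2, -6, 4], [-1, 3, 4]]

A is on the right of W, so right-multiply by A⁻¹: W = RA⁻¹.
det A = 1; the adjugate gives A⁻¹ = [[-1, 5, -1], [-5, 23, -4], [5, -22, 4]].
W = RA⁻¹ = [[-12, 10, 8], [-24, 13, 8]] · [[-1, 5, -1], [-5, 23, -4], [5, -22, 4]] = [[2, -6, 4], [-1, 3, 4]].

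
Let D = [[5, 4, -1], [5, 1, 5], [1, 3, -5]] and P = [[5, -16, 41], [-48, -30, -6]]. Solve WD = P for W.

Right-multiplying both sides by D⁻¹ gives W = PD⁻¹.
D has determinant 6; D⁻¹ = [[-10/3, 17/6, 7/2], [5, -4, -5], [7/3, -11/6, -5/2]].
W = PD⁻¹ = [[5, -16, 41], [-48, -30, -6]] · [[-10/3, 17/6, 7/2], [5, -4, -5], [7/3, -11/6, -5/2]] = [[-1, 3, -5], [-4, -5, -3]].

W = [[-1, 3, -5], [-4, -5, -3]]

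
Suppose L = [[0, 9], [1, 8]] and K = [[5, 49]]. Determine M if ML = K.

L is on the right of M, so right-multiply by L⁻¹: M = KL⁻¹.
L has determinant -9; L⁻¹ = [[-8/9, 1], [1/9, 0]].
M = KL⁻¹ = [[5, 49]] · [[-8/9, 1], [1/9, 0]] = [[1, 5]].

M = [[1, 5]]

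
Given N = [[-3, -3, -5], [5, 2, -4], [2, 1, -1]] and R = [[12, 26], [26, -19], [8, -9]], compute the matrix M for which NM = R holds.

Since N multiplies M on the left, M = N⁻¹R.
det N = -2; the adjugate gives N⁻¹ = [[-1, 4, -11], [3/2, -13/2, 37/2], [-1/2, 3/2, -9/2]].
M = N⁻¹R = [[-1, 4, -11], [3/2, -13/2, 37/2], [-1/2, 3/2, -9/2]] · [[12, 26], [26, -19], [8, -9]] = [[4, -3], [-3, -4], [-3, -1]].

M = [[4, -3], [-3, -4], [-3, -1]]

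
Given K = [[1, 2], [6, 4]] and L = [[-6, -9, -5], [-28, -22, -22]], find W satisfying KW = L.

W = [[-4, -1, -3], [-1, -4, -1]]

Since K multiplies W on the left, W = K⁻¹L.
det K = -8; the adjugate gives K⁻¹ = [[-1/2, 1/4], [3/4, -1/8]].
W = K⁻¹L = [[-1/2, 1/4], [3/4, -1/8]] · [[-6, -9, -5], [-28, -22, -22]] = [[-4, -1, -3], [-1, -4, -1]].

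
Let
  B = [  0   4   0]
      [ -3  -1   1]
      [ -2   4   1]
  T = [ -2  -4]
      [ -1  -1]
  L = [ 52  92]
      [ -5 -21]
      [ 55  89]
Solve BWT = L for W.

W = [[0, 5], [-5, -3], [3, 1]]

Isolating W: multiply by B⁻¹ from the left and T⁻¹ from the right, so W = B⁻¹LT⁻¹.
det B = 4; the adjugate gives B⁻¹ = [[-5/4, -1, 1], [1/4, 0, 0], [-7/2, -2, 3]].
det T = -2; the adjugate gives T⁻¹ = [[1/2, -2], [-1/2, 1]].
B⁻¹L = [[-5, -5], [13, 23], [-7, -13]].
W = (B⁻¹L)T⁻¹ = [[0, 5], [-5, -3], [3, 1]].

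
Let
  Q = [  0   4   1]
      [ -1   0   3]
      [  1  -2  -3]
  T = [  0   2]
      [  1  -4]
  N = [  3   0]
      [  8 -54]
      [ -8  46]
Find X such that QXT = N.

Isolating X: multiply by Q⁻¹ from the left and T⁻¹ from the right, so X = Q⁻¹NT⁻¹.
det Q = 2; the adjugate gives Q⁻¹ = [[3, 5, 6], [0, -1/2, -1/2], [1, 2, 2]].
T has determinant -2; T⁻¹ = [[2, 1], [1/2, 0]].
Q⁻¹N = [[1, 6], [0, 4], [3, -16]].
X = (Q⁻¹N)T⁻¹ = [[5, 1], [2, 0], [-2, 3]].

X = [[5, 1], [2, 0], [-2, 3]]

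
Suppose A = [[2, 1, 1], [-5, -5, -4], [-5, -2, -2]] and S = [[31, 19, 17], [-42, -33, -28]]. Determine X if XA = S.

Since A sits to the right of X, X = SA⁻¹.
det A = -1; the adjugate gives A⁻¹ = [[-2, 0, -1], [-10, -1, -3], [15, 1, 5]].
X = SA⁻¹ = [[31, 19, 17], [-42, -33, -28]] · [[-2, 0, -1], [-10, -1, -3], [15, 1, 5]] = [[3, -2, -3], [-6, 5, 1]].

X = [[3, -2, -3], [-6, 5, 1]]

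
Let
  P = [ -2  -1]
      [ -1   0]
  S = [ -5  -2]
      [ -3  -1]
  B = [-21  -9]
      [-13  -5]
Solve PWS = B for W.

W = [[-2, -1], [-2, 5]]

W = P⁻¹BS⁻¹ (apply P⁻¹ on the left and S⁻¹ on the right).
det P = -1, so P⁻¹ = [[0, -1], [-1, 2]].
S has determinant -1; S⁻¹ = [[1, -2], [-3, 5]].
P⁻¹B = [[13, 5], [-5, -1]].
W = (P⁻¹B)S⁻¹ = [[-2, -1], [-2, 5]].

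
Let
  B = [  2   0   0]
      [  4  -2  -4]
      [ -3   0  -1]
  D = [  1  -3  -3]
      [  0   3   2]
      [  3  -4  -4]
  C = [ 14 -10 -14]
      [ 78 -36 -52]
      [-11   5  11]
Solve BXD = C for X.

X = [[1, 2, 2], [4, -4, -3], [2, 0, -4]]

X = B⁻¹CD⁻¹ (apply B⁻¹ on the left and D⁻¹ on the right).
B has determinant 4; B⁻¹ = [[1/2, 0, 0], [4, -1/2, 2], [-3/2, 0, -1]].
D has determinant 5; D⁻¹ = [[-4/5, 0, 3/5], [6/5, 1, -2/5], [-9/5, -1, 3/5]].
B⁻¹C = [[7, -5, -7], [-5, -12, -8], [-10, 10, 10]].
X = (B⁻¹C)D⁻¹ = [[1, 2, 2], [4, -4, -3], [2, 0, -4]].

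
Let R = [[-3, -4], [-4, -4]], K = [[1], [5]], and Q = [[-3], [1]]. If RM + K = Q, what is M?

RM = Q − K = [[-4], [-4]].
Since R multiplies M on the left, M = R⁻¹(Q − K).
det R = -4; the adjugate gives R⁻¹ = [[1, -1], [-1, 3/4]].
M = R⁻¹(Q − K) = [[0], [1]].

M = [[0], [1]]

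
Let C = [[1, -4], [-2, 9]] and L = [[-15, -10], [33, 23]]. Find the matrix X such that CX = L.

X = [[-3, 2], [3, 3]]

C is on the left of X, so left-multiply by C⁻¹: X = C⁻¹L.
det C = 1, so C⁻¹ = [[9, 4], [2, 1]].
X = C⁻¹L = [[9, 4], [2, 1]] · [[-15, -10], [33, 23]] = [[-3, 2], [3, 3]].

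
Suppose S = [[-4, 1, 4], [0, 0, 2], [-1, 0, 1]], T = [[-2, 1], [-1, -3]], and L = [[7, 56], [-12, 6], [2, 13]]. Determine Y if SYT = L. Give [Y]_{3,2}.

0

Y = S⁻¹LT⁻¹ (apply S⁻¹ on the left and T⁻¹ on the right).
det S = -2, so S⁻¹ = [[0, 1/2, -1], [1, 0, -4], [0, 1/2, 0]].
T has determinant 7; T⁻¹ = [[-3/7, -1/7], [1/7, -2/7]].
S⁻¹L = [[-8, -10], [-1, 4], [-6, 3]].
Y = (S⁻¹L)T⁻¹ = [[2, 4], [1, -1], [3, 0]].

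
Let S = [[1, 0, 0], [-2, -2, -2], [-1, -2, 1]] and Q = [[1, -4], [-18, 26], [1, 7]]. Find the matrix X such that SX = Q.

X = [[1, -4], [2, -4], [6, -5]]

S is on the left of X, so left-multiply by S⁻¹: X = S⁻¹Q.
S has determinant -6; S⁻¹ = [[1, 0, 0], [-2/3, -1/6, -1/3], [-1/3, -1/3, 1/3]].
X = S⁻¹Q = [[1, 0, 0], [-2/3, -1/6, -1/3], [-1/3, -1/3, 1/3]] · [[1, -4], [-18, 26], [1, 7]] = [[1, -4], [2, -4], [6, -5]].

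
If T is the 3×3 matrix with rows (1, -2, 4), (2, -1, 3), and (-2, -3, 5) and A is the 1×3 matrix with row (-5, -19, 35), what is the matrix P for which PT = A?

P = [[1, 2, 5]]

Right-multiplying both sides by T⁻¹ gives P = AT⁻¹.
det T = 4, so T⁻¹ = [[1, -1/2, -1/2], [-4, 13/4, 5/4], [-2, 7/4, 3/4]].
P = AT⁻¹ = [[-5, -19, 35]] · [[1, -1/2, -1/2], [-4, 13/4, 5/4], [-2, 7/4, 3/4]] = [[1, 2, 5]].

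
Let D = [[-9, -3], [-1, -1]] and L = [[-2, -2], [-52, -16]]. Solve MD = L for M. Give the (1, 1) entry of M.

Right-multiplying both sides by D⁻¹ gives M = LD⁻¹.
det D = 6; the adjugate gives D⁻¹ = [[-1/6, 1/2], [1/6, -3/2]].
M = LD⁻¹ = [[-2, -2], [-52, -16]] · [[-1/6, 1/2], [1/6, -3/2]] = [[0, 2], [6, -2]].

0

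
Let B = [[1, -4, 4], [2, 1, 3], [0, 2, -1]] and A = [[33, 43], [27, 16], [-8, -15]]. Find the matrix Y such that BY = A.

Y = [[5, 3], [-1, -5], [6, 5]]

Left-multiplying both sides by B⁻¹ gives Y = B⁻¹A.
B has determinant 1; B⁻¹ = [[-7, 4, -16], [2, -1, 5], [4, -2, 9]].
Y = B⁻¹A = [[-7, 4, -16], [2, -1, 5], [4, -2, 9]] · [[33, 43], [27, 16], [-8, -15]] = [[5, 3], [-1, -5], [6, 5]].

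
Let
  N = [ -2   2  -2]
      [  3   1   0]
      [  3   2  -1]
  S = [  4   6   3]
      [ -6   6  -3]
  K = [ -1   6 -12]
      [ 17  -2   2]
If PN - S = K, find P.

P = [[3, 0, 3], [-1, 0, 3]]

PN = K + S = [[3, 12, -9], [11, 4, -1]].
Since N sits to the right of P, P = (K + S)N⁻¹.
det N = 2, so N⁻¹ = [[-1/2, -1, 1], [3/2, 4, -3], [3/2, 5, -4]].
P = (K + S)N⁻¹ = [[3, 0, 3], [-1, 0, 3]].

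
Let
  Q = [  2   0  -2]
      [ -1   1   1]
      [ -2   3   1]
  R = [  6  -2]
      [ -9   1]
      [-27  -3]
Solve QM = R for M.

M = [[6, 4], [-6, 0], [3, 5]]

Since Q multiplies M on the left, M = Q⁻¹R.
det Q = -2, so Q⁻¹ = [[1, 3, -1], [1/2, 1, 0], [1/2, 3, -1]].
M = Q⁻¹R = [[1, 3, -1], [1/2, 1, 0], [1/2, 3, -1]] · [[6, -2], [-9, 1], [-27, -3]] = [[6, 4], [-6, 0], [3, 5]].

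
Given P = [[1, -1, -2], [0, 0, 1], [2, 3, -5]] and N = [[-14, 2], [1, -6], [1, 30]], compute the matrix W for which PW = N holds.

Since P multiplies W on the left, W = P⁻¹N.
det P = -5, so P⁻¹ = [[3/5, 11/5, 1/5], [-2/5, 1/5, 1/5], [0, 1, 0]].
W = P⁻¹N = [[3/5, 11/5, 1/5], [-2/5, 1/5, 1/5], [0, 1, 0]] · [[-14, 2], [1, -6], [1, 30]] = [[-6, -6], [6, 4], [1, -6]].

W = [[-6, -6], [6, 4], [1, -6]]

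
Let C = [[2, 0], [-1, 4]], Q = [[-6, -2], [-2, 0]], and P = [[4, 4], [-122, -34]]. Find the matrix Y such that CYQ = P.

Isolating Y: multiply by C⁻¹ from the left and Q⁻¹ from the right, so Y = C⁻¹PQ⁻¹.
det C = 8, so C⁻¹ = [[1/2, 0], [1/8, 1/4]].
det Q = -4, so Q⁻¹ = [[0, -1/2], [-1/2, 3/2]].
C⁻¹P = [[2, 2], [-30, -8]].
Y = (C⁻¹P)Q⁻¹ = [[-1, 2], [4, 3]].

Y = [[-1, 2], [4, 3]]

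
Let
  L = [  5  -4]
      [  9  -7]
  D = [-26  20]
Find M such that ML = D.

L is on the right of M, so right-multiply by L⁻¹: M = DL⁻¹.
det L = 1, so L⁻¹ = [[-7, 4], [-9, 5]].
M = DL⁻¹ = [[-26, 20]] · [[-7, 4], [-9, 5]] = [[2, -4]].

M = [[2, -4]]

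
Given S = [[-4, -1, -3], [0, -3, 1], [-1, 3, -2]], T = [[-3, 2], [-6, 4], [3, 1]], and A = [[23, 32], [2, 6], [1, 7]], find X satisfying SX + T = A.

SX = A − T = [[26, 30], [8, 2], [-2, 6]].
S is on the left of X, so left-multiply by S⁻¹: X = S⁻¹(A − T).
det S = -2; the adjugate gives S⁻¹ = [[-3/2, 11/2, 5], [1/2, -5/2, -2], [3/2, -13/2, -6]].
X = S⁻¹(A − T) = [[-5, -4], [-3, -2], [-1, -4]].

X = [[-5, -4], [-3, -2], [-1, -4]]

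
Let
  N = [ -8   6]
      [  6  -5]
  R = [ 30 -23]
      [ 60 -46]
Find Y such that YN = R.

Y = [[-3, 1], [-6, 2]]

Since N sits to the right of Y, Y = RN⁻¹.
det N = 4, so N⁻¹ = [[-5/4, -3/2], [-3/2, -2]].
Y = RN⁻¹ = [[30, -23], [60, -46]] · [[-5/4, -3/2], [-3/2, -2]] = [[-3, 1], [-6, 2]].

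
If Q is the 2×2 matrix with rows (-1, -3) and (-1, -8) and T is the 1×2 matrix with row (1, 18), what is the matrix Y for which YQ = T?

Y = [[2, -3]]

Since Q sits to the right of Y, Y = TQ⁻¹.
det Q = 5, so Q⁻¹ = [[-8/5, 3/5], [1/5, -1/5]].
Y = TQ⁻¹ = [[1, 18]] · [[-8/5, 3/5], [1/5, -1/5]] = [[2, -3]].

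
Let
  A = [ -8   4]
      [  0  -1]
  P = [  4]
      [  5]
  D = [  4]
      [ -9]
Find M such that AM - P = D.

AM = D + P = [[8], [-4]].
A is on the left of M, so left-multiply by A⁻¹: M = A⁻¹(D + P).
det A = 8; the adjugate gives A⁻¹ = [[-1/8, -1/2], [0, -1]].
M = A⁻¹(D + P) = [[1], [4]].

M = [[1], [4]]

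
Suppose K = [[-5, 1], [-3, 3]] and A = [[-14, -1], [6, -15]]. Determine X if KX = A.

Since K multiplies X on the left, X = K⁻¹A.
det K = -12; the adjugate gives K⁻¹ = [[-1/4, 1/12], [-1/4, 5/12]].
X = K⁻¹A = [[-1/4, 1/12], [-1/4, 5/12]] · [[-14, -1], [6, -15]] = [[4, -1], [6, -6]].

X = [[4, -1], [6, -6]]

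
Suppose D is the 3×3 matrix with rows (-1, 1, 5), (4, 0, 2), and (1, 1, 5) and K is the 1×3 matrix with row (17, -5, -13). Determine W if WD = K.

D is on the right of W, so right-multiply by D⁻¹: W = KD⁻¹.
det D = 4; the adjugate gives D⁻¹ = [[-1/2, 0, 1/2], [-9/2, -5/2, 11/2], [1, 1/2, -1]].
W = KD⁻¹ = [[17, -5, -13]] · [[-1/2, 0, 1/2], [-9/2, -5/2, 11/2], [1, 1/2, -1]] = [[1, 6, -6]].

W = [[1, 6, -6]]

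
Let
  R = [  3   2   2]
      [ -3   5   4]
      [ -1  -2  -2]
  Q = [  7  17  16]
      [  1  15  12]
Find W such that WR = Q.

R is on the right of W, so right-multiply by R⁻¹: W = QR⁻¹.
R has determinant -4; R⁻¹ = [[1/2, 0, 1/2], [5/2, 1, 9/2], [-11/4, -1, -21/4]].
W = QR⁻¹ = [[7, 17, 16], [1, 15, 12]] · [[1/2, 0, 1/2], [5/2, 1, 9/2], [-11/4, -1, -21/4]] = [[2, 1, -4], [5, 3, 5]].

W = [[2, 1, -4], [5, 3, 5]]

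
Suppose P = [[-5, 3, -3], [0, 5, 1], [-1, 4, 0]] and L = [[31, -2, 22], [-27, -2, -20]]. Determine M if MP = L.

M = [[-6, 4, -1], [5, -5, 2]]

Right-multiplying both sides by P⁻¹ gives M = LP⁻¹.
det P = 2, so P⁻¹ = [[-2, -6, 9], [-1/2, -3/2, 5/2], [5/2, 17/2, -25/2]].
M = LP⁻¹ = [[31, -2, 22], [-27, -2, -20]] · [[-2, -6, 9], [-1/2, -3/2, 5/2], [5/2, 17/2, -25/2]] = [[-6, 4, -1], [5, -5, 2]].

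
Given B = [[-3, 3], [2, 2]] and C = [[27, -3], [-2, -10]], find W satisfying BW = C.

Left-multiplying both sides by B⁻¹ gives W = B⁻¹C.
det B = -12, so B⁻¹ = [[-1/6, 1/4], [1/6, 1/4]].
W = B⁻¹C = [[-1/6, 1/4], [1/6, 1/4]] · [[27, -3], [-2, -10]] = [[-5, -2], [4, -3]].

W = [[-5, -2], [4, -3]]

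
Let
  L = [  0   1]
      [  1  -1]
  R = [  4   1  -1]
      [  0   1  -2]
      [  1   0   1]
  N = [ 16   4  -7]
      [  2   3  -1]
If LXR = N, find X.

Isolating X: multiply by L⁻¹ from the left and R⁻¹ from the right, so X = L⁻¹NR⁻¹.
det L = -1, so L⁻¹ = [[1, 1], [1, 0]].
R has determinant 3; R⁻¹ = [[1/3, -1/3, -1/3], [-2/3, 5/3, 8/3], [-1/3, 1/3, 4/3]].
L⁻¹N = [[18, 7, -8], [16, 4, -7]].
X = (L⁻¹N)R⁻¹ = [[4, 3, 2], [5, -1, -4]].

X = [[4, 3, 2], [5, -1, -4]]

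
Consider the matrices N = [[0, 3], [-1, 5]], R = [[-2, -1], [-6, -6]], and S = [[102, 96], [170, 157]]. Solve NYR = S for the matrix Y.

Y = [[3, -1], [-2, -5]]

Isolating Y: multiply by N⁻¹ from the left and R⁻¹ from the right, so Y = N⁻¹SR⁻¹.
det N = 3, so N⁻¹ = [[5/3, -1], [1/3, 0]].
det R = 6; the adjugate gives R⁻¹ = [[-1, 1/6], [1, -1/3]].
N⁻¹S = [[0, 3], [34, 32]].
Y = (N⁻¹S)R⁻¹ = [[3, -1], [-2, -5]].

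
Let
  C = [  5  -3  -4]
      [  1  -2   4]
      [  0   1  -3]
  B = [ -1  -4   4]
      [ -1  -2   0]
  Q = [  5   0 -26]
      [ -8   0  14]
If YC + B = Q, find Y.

Y = [[2, -4, 2], [-2, 3, 2]]

YC = Q − B = [[6, 4, -30], [-7, 2, 14]].
C is on the right of Y, so right-multiply by C⁻¹: Y = (Q − B)C⁻¹.
C has determinant -3; C⁻¹ = [[-2/3, 13/3, 20/3], [-1, 5, 8], [-1/3, 5/3, 7/3]].
Y = (Q − B)C⁻¹ = [[2, -4, 2], [-2, 3, 2]].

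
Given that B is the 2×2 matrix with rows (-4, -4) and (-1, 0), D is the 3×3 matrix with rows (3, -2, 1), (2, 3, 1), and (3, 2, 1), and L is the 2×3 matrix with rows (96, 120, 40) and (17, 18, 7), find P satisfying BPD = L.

P = [[0, -4, -3], [1, -2, -2]]

P = B⁻¹LD⁻¹ (apply B⁻¹ on the left and D⁻¹ on the right).
B has determinant -4; B⁻¹ = [[0, -1], [-1/4, 1]].
det D = -4; the adjugate gives D⁻¹ = [[-1/4, -1, 5/4], [-1/4, 0, 1/4], [5/4, 3, -13/4]].
B⁻¹L = [[-17, -18, -7], [-7, -12, -3]].
P = (B⁻¹L)D⁻¹ = [[0, -4, -3], [1, -2, -2]].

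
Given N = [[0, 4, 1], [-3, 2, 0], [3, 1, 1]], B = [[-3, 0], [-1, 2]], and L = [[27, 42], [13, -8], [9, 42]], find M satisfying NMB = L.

M = [[-1, 4], [-3, 4], [-4, 5]]

Isolating M: multiply by N⁻¹ from the left and B⁻¹ from the right, so M = N⁻¹LB⁻¹.
det N = 3; the adjugate gives N⁻¹ = [[2/3, -1, -2/3], [1, -1, -1], [-3, 4, 4]].
det B = -6; the adjugate gives B⁻¹ = [[-1/3, 0], [-1/6, 1/2]].
N⁻¹L = [[-1, 8], [5, 8], [7, 10]].
M = (N⁻¹L)B⁻¹ = [[-1, 4], [-3, 4], [-4, 5]].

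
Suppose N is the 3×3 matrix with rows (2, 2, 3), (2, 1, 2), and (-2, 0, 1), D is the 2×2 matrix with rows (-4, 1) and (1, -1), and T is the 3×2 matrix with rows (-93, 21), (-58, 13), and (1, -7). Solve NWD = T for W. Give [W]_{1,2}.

Left-multiply by N⁻¹ and right-multiply by D⁻¹: W = N⁻¹TD⁻¹.
det N = -4, so N⁻¹ = [[-1/4, 1/2, -1/4], [3/2, -2, -1/2], [-1/2, 1, 1/2]].
det D = 3, so D⁻¹ = [[-1/3, -1/3], [-1/3, -4/3]].
N⁻¹T = [[-6, 3], [-24, 9], [-11, -1]].
W = (N⁻¹T)D⁻¹ = [[1, -2], [5, -4], [4, 5]].

-2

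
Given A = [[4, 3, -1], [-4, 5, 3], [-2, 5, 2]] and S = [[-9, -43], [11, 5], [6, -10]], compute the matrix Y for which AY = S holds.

Since A multiplies Y on the left, Y = A⁻¹S.
A has determinant -4; A⁻¹ = [[5/4, 11/4, -7/2], [-1/2, -3/2, 2], [5/2, 13/2, -8]].
Y = A⁻¹S = [[5/4, 11/4, -7/2], [-1/2, -3/2, 2], [5/2, 13/2, -8]] · [[-9, -43], [11, 5], [6, -10]] = [[-2, -5], [0, -6], [1, 5]].

Y = [[-2, -5], [0, -6], [1, 5]]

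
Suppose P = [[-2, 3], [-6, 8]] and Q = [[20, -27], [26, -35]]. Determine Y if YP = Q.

Since P sits to the right of Y, Y = QP⁻¹.
P has determinant 2; P⁻¹ = [[4, -3/2], [3, -1]].
Y = QP⁻¹ = [[20, -27], [26, -35]] · [[4, -3/2], [3, -1]] = [[-1, -3], [-1, -4]].

Y = [[-1, -3], [-1, -4]]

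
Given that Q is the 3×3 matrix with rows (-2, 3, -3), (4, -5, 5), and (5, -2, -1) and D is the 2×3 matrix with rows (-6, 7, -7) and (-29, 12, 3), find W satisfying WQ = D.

W = [[-1, -2, 0], [-6, -4, -5]]

Right-multiplying both sides by Q⁻¹ gives W = DQ⁻¹.
det Q = 6, so Q⁻¹ = [[5/2, 3/2, 0], [29/6, 17/6, -1/3], [17/6, 11/6, -1/3]].
W = DQ⁻¹ = [[-6, 7, -7], [-29, 12, 3]] · [[5/2, 3/2, 0], [29/6, 17/6, -1/3], [17/6, 11/6, -1/3]] = [[-1, -2, 0], [-6, -4, -5]].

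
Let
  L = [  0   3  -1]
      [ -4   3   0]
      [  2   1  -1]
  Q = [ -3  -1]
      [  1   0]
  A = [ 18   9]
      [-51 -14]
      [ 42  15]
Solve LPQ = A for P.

P = L⁻¹AQ⁻¹ (apply L⁻¹ on the left and Q⁻¹ on the right).
L has determinant -2; L⁻¹ = [[3/2, -1, -3/2], [2, -1, -2], [5, -3, -6]].
Q has determinant 1; Q⁻¹ = [[0, 1], [-1, -3]].
L⁻¹A = [[15, 5], [3, 2], [-9, -3]].
P = (L⁻¹A)Q⁻¹ = [[-5, 0], [-2, -3], [3, 0]].

P = [[-5, 0], [-2, -3], [3, 0]]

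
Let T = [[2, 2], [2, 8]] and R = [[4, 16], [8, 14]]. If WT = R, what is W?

Since T sits to the right of W, W = RT⁻¹.
det T = 12, so T⁻¹ = [[2/3, -1/6], [-1/6, 1/6]].
W = RT⁻¹ = [[4, 16], [8, 14]] · [[2/3, -1/6], [-1/6, 1/6]] = [[0, 2], [3, 1]].

W = [[0, 2], [3, 1]]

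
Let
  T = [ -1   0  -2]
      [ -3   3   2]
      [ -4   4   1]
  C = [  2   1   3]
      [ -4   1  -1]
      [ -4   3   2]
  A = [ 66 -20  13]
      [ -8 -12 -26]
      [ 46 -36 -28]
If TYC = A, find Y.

Y = [[-1, 0, -1], [-3, -4, -3], [-3, 3, 4]]

Isolating Y: multiply by T⁻¹ from the left and C⁻¹ from the right, so Y = T⁻¹AC⁻¹.
T has determinant 5; T⁻¹ = [[-1, -8/5, 6/5], [-1, -9/5, 8/5], [0, 4/5, -3/5]].
C has determinant -2; C⁻¹ = [[-5/2, -7/2, 2], [-6, -8, 5], [4, 5, -3]].
T⁻¹A = [[2, -4, -5], [22, -16, -11], [-34, 12, -4]].
Y = (T⁻¹A)C⁻¹ = [[-1, 0, -1], [-3, -4, -3], [-3, 3, 4]].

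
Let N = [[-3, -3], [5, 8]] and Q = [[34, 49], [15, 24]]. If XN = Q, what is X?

X = [[-3, 5], [0, 3]]

N is on the right of X, so right-multiply by N⁻¹: X = QN⁻¹.
N has determinant -9; N⁻¹ = [[-8/9, -1/3], [5/9, 1/3]].
X = QN⁻¹ = [[34, 49], [15, 24]] · [[-8/9, -1/3], [5/9, 1/3]] = [[-3, 5], [0, 3]].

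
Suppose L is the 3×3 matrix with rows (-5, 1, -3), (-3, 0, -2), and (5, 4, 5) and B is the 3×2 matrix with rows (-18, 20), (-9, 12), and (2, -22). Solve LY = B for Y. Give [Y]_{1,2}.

0

Left-multiplying both sides by L⁻¹ gives Y = L⁻¹B.
det L = 1; the adjugate gives L⁻¹ = [[8, -17, -2], [5, -10, -1], [-12, 25, 3]].
Y = L⁻¹B = [[8, -17, -2], [5, -10, -1], [-12, 25, 3]] · [[-18, 20], [-9, 12], [2, -22]] = [[5, 0], [-2, 2], [-3, -6]].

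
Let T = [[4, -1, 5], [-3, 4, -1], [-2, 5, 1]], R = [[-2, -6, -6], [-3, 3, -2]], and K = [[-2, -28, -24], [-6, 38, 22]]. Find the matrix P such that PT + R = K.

PT = K − R = [[0, -22, -18], [-3, 35, 24]].
Since T sits to the right of P, P = (K − R)T⁻¹.
T has determinant -4; T⁻¹ = [[-9/4, -13/2, 19/4], [-5/4, -7/2, 11/4], [7/4, 9/2, -13/4]].
P = (K − R)T⁻¹ = [[-4, -4, -2], [5, 5, 4]].

P = [[-4, -4, -2], [5, 5, 4]]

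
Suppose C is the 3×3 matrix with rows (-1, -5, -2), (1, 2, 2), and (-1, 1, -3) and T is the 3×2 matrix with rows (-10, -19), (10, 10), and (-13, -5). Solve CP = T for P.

P = [[4, -4], [0, 3], [3, 4]]

Left-multiplying both sides by C⁻¹ gives P = C⁻¹T.
C has determinant -3; C⁻¹ = [[8/3, 17/3, 2], [-1/3, -1/3, 0], [-1, -2, -1]].
P = C⁻¹T = [[8/3, 17/3, 2], [-1/3, -1/3, 0], [-1, -2, -1]] · [[-10, -19], [10, 10], [-13, -5]] = [[4, -4], [0, 3], [3, 4]].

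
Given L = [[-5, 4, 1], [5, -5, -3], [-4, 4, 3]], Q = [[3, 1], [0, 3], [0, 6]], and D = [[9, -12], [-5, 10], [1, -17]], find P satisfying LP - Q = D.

LP = D + Q = [[12, -11], [-5, 13], [1, -11]].
L is on the left of P, so left-multiply by L⁻¹: P = L⁻¹(D + Q).
det L = 3, so L⁻¹ = [[-1, -8/3, -7/3], [-1, -11/3, -10/3], [0, 4/3, 5/3]].
P = L⁻¹(D + Q) = [[-1, 2], [3, 0], [-5, -1]].

P = [[-1, 2], [3, 0], [-5, -1]]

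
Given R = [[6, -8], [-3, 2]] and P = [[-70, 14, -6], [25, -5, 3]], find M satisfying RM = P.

M = [[-5, 1, -1], [5, -1, 0]]

R is on the left of M, so left-multiply by R⁻¹: M = R⁻¹P.
R has determinant -12; R⁻¹ = [[-1/6, -2/3], [-1/4, -1/2]].
M = R⁻¹P = [[-1/6, -2/3], [-1/4, -1/2]] · [[-70, 14, -6], [25, -5, 3]] = [[-5, 1, -1], [5, -1, 0]].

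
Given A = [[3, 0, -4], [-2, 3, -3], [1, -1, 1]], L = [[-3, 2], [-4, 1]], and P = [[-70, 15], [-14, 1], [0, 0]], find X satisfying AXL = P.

X = A⁻¹PL⁻¹ (apply A⁻¹ on the left and L⁻¹ on the right).
det A = 4; the adjugate gives A⁻¹ = [[0, 1, 3], [-1/4, 7/4, 17/4], [-1/4, 3/4, 9/4]].
det L = 5; the adjugate gives L⁻¹ = [[1/5, -2/5], [4/5, -3/5]].
A⁻¹P = [[-14, 1], [-7, -2], [7, -3]].
X = (A⁻¹P)L⁻¹ = [[-2, 5], [-3, 4], [-1, -1]].

X = [[-2, 5], [-3, 4], [-1, -1]]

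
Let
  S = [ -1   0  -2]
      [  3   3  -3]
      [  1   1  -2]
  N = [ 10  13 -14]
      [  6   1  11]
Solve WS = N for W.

W = [[3, 6, -5], [-5, 1, -2]]

Since S sits to the right of W, W = NS⁻¹.
det S = 3, so S⁻¹ = [[-1, -2/3, 2], [1, 4/3, -3], [0, 1/3, -1]].
W = NS⁻¹ = [[10, 13, -14], [6, 1, 11]] · [[-1, -2/3, 2], [1, 4/3, -3], [0, 1/3, -1]] = [[3, 6, -5], [-5, 1, -2]].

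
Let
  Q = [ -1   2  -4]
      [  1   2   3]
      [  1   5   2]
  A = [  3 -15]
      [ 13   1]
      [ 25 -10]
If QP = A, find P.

P = [[5, 1], [4, -3], [0, 2]]

Since Q multiplies P on the left, P = Q⁻¹A.
Q has determinant 1; Q⁻¹ = [[-11, -24, 14], [1, 2, -1], [3, 7, -4]].
P = Q⁻¹A = [[-11, -24, 14], [1, 2, -1], [3, 7, -4]] · [[3, -15], [13, 1], [25, -10]] = [[5, 1], [4, -3], [0, 2]].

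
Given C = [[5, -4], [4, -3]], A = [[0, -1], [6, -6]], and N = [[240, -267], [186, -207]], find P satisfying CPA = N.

P = C⁻¹NA⁻¹ (apply C⁻¹ on the left and A⁻¹ on the right).
det C = 1; the adjugate gives C⁻¹ = [[-3, 4], [-4, 5]].
det A = 6; the adjugate gives A⁻¹ = [[-1, 1/6], [-1, 0]].
C⁻¹N = [[24, -27], [-30, 33]].
P = (C⁻¹N)A⁻¹ = [[3, 4], [-3, -5]].

P = [[3, 4], [-3, -5]]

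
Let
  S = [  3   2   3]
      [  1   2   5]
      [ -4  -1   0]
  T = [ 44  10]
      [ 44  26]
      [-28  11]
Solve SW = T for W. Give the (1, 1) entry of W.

Since S multiplies W on the left, W = S⁻¹T.
det S = -4, so S⁻¹ = [[-5/4, 3/4, -1], [5, -3, 3], [-7/4, 5/4, -1]].
W = S⁻¹T = [[-5/4, 3/4, -1], [5, -3, 3], [-7/4, 5/4, -1]] · [[44, 10], [44, 26], [-28, 11]] = [[6, -4], [4, 5], [6, 4]].

6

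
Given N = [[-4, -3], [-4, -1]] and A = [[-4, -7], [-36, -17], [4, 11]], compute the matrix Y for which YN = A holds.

Y = [[3, -2], [4, 5], [-5, 4]]

Since N sits to the right of Y, Y = AN⁻¹.
det N = -8; the adjugate gives N⁻¹ = [[1/8, -3/8], [-1/2, 1/2]].
Y = AN⁻¹ = [[-4, -7], [-36, -17], [4, 11]] · [[1/8, -3/8], [-1/2, 1/2]] = [[3, -2], [4, 5], [-5, 4]].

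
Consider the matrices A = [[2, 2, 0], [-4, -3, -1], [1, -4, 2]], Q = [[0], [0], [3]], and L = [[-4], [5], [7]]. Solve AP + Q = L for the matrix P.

AP = L − Q = [[-4], [5], [4]].
Since A multiplies P on the left, P = A⁻¹(L − Q).
A has determinant -6; A⁻¹ = [[5/3, 2/3, 1/3], [-7/6, -2/3, -1/3], [-19/6, -5/3, -1/3]].
P = A⁻¹(L − Q) = [[-2], [0], [3]].

P = [[-2], [0], [3]]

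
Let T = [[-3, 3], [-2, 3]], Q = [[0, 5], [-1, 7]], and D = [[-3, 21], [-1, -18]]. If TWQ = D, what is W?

Isolating W: multiply by T⁻¹ from the left and Q⁻¹ from the right, so W = T⁻¹DQ⁻¹.
T has determinant -3; T⁻¹ = [[-1, 1], [-2/3, 1]].
det Q = 5, so Q⁻¹ = [[7/5, -1], [1/5, 0]].
T⁻¹D = [[2, -39], [1, -32]].
W = (T⁻¹D)Q⁻¹ = [[-5, -2], [-5, -1]].

W = [[-5, -2], [-5, -1]]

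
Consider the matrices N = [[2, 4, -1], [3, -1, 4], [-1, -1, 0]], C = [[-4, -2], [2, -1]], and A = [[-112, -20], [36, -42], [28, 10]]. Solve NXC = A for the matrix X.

X = N⁻¹AC⁻¹ (apply N⁻¹ on the left and C⁻¹ on the right).
N has determinant -4; N⁻¹ = [[-1, -1/4, -15/4], [1, 1/4, 11/4], [1, 1/2, 7/2]].
det C = 8; the adjugate gives C⁻¹ = [[-1/8, 1/4], [-1/4, -1/2]].
N⁻¹A = [[-2, -7], [-26, -3], [4, -6]].
X = (N⁻¹A)C⁻¹ = [[2, 3], [4, -5], [1, 4]].

X = [[2, 3], [4, -5], [1, 4]]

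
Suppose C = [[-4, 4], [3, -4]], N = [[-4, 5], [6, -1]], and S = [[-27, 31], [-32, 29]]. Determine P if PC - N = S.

PC = S + N = [[-31, 36], [-26, 28]].
C is on the right of P, so right-multiply by C⁻¹: P = (S + N)C⁻¹.
C has determinant 4; C⁻¹ = [[-1, -1], [-3/4, -1]].
P = (S + N)C⁻¹ = [[4, -5], [5, -2]].

P = [[4, -5], [5, -2]]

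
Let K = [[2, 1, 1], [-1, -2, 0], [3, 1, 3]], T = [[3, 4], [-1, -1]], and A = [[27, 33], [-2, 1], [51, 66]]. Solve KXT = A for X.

X = [[3, -5], [-3, -3], [3, 4]]

X = K⁻¹AT⁻¹ (apply K⁻¹ on the left and T⁻¹ on the right).
K has determinant -4; K⁻¹ = [[3/2, 1/2, -1/2], [-3/4, -3/4, 1/4], [-5/4, -1/4, 3/4]].
T has determinant 1; T⁻¹ = [[-1, -4], [1, 3]].
K⁻¹A = [[14, 17], [-6, -9], [5, 8]].
X = (K⁻¹A)T⁻¹ = [[3, -5], [-3, -3], [3, 4]].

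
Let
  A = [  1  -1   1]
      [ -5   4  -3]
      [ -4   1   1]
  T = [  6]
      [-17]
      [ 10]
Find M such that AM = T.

Left-multiplying both sides by A⁻¹ gives M = A⁻¹T.
det A = 1, so A⁻¹ = [[7, 2, -1], [17, 5, -2], [11, 3, -1]].
M = A⁻¹T = [[7, 2, -1], [17, 5, -2], [11, 3, -1]] · [[6], [-17], [10]] = [[-2], [-3], [5]].

M = [[-2], [-3], [5]]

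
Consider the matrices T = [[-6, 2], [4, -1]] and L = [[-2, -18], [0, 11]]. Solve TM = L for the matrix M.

M = [[-1, 2], [-4, -3]]

Left-multiplying both sides by T⁻¹ gives M = T⁻¹L.
T has determinant -2; T⁻¹ = [[1/2, 1], [2, 3]].
M = T⁻¹L = [[1/2, 1], [2, 3]] · [[-2, -18], [0, 11]] = [[-1, 2], [-4, -3]].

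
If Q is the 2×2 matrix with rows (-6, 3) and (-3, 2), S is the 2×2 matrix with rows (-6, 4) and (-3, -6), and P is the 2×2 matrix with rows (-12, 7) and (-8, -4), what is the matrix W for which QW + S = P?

W = [[-1, 0], [-4, 1]]

QW = P − S = [[-6, 3], [-5, 2]].
Left-multiplying both sides by Q⁻¹ gives W = Q⁻¹(P − S).
det Q = -3; the adjugate gives Q⁻¹ = [[-2/3, 1], [-1, 2]].
W = Q⁻¹(P − S) = [[-1, 0], [-4, 1]].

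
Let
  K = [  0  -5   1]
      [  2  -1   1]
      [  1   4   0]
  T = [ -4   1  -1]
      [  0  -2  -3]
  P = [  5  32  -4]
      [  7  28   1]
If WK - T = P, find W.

WK = P + T = [[1, 33, -5], [7, 26, -2]].
Right-multiplying both sides by K⁻¹ gives W = (P + T)K⁻¹.
det K = 4, so K⁻¹ = [[-1, 1, -1], [1/4, -1/4, 1/2], [9/4, -5/4, 5/2]].
W = (P + T)K⁻¹ = [[-4, -1, 3], [-5, 3, 1]].

W = [[-4, -1, 3], [-5, 3, 1]]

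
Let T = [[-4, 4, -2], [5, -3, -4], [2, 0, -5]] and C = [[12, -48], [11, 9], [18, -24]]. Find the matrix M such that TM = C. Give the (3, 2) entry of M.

6

T is on the left of M, so left-multiply by T⁻¹: M = T⁻¹C.
T has determinant -4; T⁻¹ = [[-15/4, -5, 11/2], [-17/4, -6, 13/2], [-3/2, -2, 2]].
M = T⁻¹C = [[-15/4, -5, 11/2], [-17/4, -6, 13/2], [-3/2, -2, 2]] · [[12, -48], [11, 9], [18, -24]] = [[-1, 3], [0, -6], [-4, 6]].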